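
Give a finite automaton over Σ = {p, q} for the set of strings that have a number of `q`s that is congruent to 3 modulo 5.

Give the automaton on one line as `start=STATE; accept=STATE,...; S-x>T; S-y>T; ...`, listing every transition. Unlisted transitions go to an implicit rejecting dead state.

start=s0; accept=s3; s0-p>s0; s0-q>s1; s1-p>s1; s1-q>s2; s2-p>s2; s2-q>s3; s3-p>s3; s3-q>s4; s4-p>s4; s4-q>s0

The only thing that matters is how many `q`s have appeared, reduced mod 5. Use one state per residue: s0 for 0, …, s4 for 4. Reading `q` moves to the next residue; anything else stays put. s3 is accepting.
With 5 states:
        p   q  
>  s0   s0  s1 
   s1   s1  s2 
   s2   s2  s3 
 * s3   s3  s4 
   s4   s4  s0 
(> = start, * = accepting)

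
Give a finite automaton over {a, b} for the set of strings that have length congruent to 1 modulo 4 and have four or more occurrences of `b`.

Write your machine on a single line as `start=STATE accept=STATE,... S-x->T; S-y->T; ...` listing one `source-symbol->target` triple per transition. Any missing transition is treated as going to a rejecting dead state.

start=q0; accept=q16,q17; q0-a->q1; q0-b->q2; q1-a->q3; q1-b->q4; q2-a->q4; q2-b->q5; q3-a->q6; q3-b->q7; q4-a->q7; q4-b->q8; q5-a->q8; q5-b->q9; q6-a->q0; q6-b->q10; q7-a->q10; q7-b->q11; q8-a->q11; q8-b->q12; q9-a->q12; q9-b->q13; q10-a->q2; q10-b->q14; q11-a->q14; q11-b->q15; q12-a->q15; q12-b->q16; q13-a->q16; q13-b->q17; q14-a->q5; q14-b->q18; q15-a->q18; q15-b->q19; q16-a->q19; q16-b->q20; q17-a->q20; q17-b->q20; q18-a->q9; q18-b->q21; q19-a->q21; q19-b->q22; q20-a->q22; q20-b->q22; q21-a->q13; q21-b->q23; q22-a->q23; q22-b->q23; q23-a->q17; q23-b->q17

Handle the two conditions separately and then intersect. The first has 4 states tracking the input length modulo 4; the second has 6 states tracking the count of `b`s, saturating at 5. A product state is a pair (one from each), accepting exactly when both do.
24 states suffice.
          a    b  
>  q0     q1   q2 
   q1     q3   q4 
   q2     q4   q5 
   q3     q6   q7 
   q4     q7   q8 
   q5     q8   q9 
   q6     q0  q10 
   q7    q10  q11 
   q8    q11  q12 
   q9    q12  q13 
   q10    q2  q14 
   q11   q14  q15 
   q12   q15  q16 
   q13   q16  q17 
   q14    q5  q18 
   q15   q18  q19 
 * q16   q19  q20 
 * q17   q20  q20 
   q18    q9  q21 
   q19   q21  q22 
   q20   q22  q22 
   q21   q13  q23 
   q22   q23  q23 
   q23   q17  q17 
(> = start, * = accepting)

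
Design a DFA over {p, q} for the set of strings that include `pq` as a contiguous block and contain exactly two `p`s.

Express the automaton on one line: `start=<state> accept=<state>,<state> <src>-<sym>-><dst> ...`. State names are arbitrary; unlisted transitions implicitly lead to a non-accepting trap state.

start=S0 accept=S5 S0-p->S1 S0-q->S0 S1-p->S2 S1-q->S3 S2-p->S4 S2-q->S5 S3-p->S5 S3-q->S3 S4-p->S4 S4-q->S6 S5-p->S6 S5-q->S5 S6-p->S6 S6-q->S6

Handle the two conditions separately and then intersect. One (3 states) tracks whether and how much of `pq` has been seen; the other (4 states) tracks the count of `p`s, saturating at 3. Each combined state is a pair, one component from each; accept when both components accept.
7 states suffice.
        p   q  
>  S0   S1  S0 
   S1   S2  S3 
   S2   S4  S5 
   S3   S5  S3 
   S4   S4  S6 
 * S5   S6  S5 
   S6   S6  S6 
(> = start, * = accepting)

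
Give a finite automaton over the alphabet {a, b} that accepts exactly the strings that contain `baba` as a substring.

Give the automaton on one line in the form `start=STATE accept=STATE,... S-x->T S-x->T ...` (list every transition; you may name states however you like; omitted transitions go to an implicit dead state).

start=S0 accept=S4 S0-a->S0 S0-b->S1 S1-a->S2 S1-b->S1 S2-a->S0 S2-b->S3 S3-a->S4 S3-b->S1 S4-a->S4 S4-b->S4

States S0..S3 record the length of the longest prefix of `baba` that matches the current input suffix. Reaching S4 means `baba` has been seen, and we stay there forever. Accept from S4.
5 states suffice.
        a   b  
>  S0   S0  S1 
   S1   S2  S1 
   S2   S0  S3 
   S3   S4  S1 
 * S4   S4  S4 
(> = start, * = accepting)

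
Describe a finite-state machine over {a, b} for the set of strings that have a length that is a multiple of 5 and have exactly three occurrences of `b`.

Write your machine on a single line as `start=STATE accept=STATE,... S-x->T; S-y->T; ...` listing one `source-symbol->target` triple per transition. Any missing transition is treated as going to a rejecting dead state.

Handle the two conditions separately and then intersect. One (5 states) tracks the input length modulo 5; the other (5 states) tracks the count of `b`s, saturating at 4. Each combined state is a pair, one component from each; accept when both components accept. Equivalent product states are then merged.
A 21-state machine:
          a    b  
>  S0     S1   S2 
   S1     S3   S4 
   S2     S4   S5 
   S3     S6   S7 
   S4     S7   S8 
   S5     S8   S9 
   S6    S10  S11 
   S7    S11  S12 
   S8    S12  S13 
   S9    S13  S14 
   S10    S0  S15 
   S11   S15  S16 
   S12   S16  S17 
   S13   S17  S14 
   S14   S14  S14 
   S15    S2  S18 
   S16   S18  S19 
 * S17   S19  S14 
   S18    S5  S20 
   S19   S20  S14 
   S20    S9  S14 
(> = start, * = accepting)

start=S0; accept=S17; S0-a->S1; S0-b->S2; S1-a->S3; S1-b->S4; S2-a->S4; S2-b->S5; S3-a->S6; S3-b->S7; S4-a->S7; S4-b->S8; S5-a->S8; S5-b->S9; S6-a->S10; S6-b->S11; S7-a->S11; S7-b->S12; S8-a->S12; S8-b->S13; S9-a->S13; S9-b->S14; S10-a->S0; S10-b->S15; S11-a->S15; S11-b->S16; S12-a->S16; S12-b->S17; S13-a->S17; S13-b->S14; S14-a->S14; S14-b->S14; S15-a->S2; S15-b->S18; S16-a->S18; S16-b->S19; S17-a->S19; S17-b->S14; S18-a->S5; S18-b->S20; S19-a->S20; S19-b->S14; S20-a->S9; S20-b->S14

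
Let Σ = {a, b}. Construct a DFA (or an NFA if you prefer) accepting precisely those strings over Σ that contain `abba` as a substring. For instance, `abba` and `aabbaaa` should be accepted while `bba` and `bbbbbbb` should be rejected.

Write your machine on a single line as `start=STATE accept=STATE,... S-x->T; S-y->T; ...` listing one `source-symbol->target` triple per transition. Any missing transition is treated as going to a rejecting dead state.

start=S0; accept=S4; S0-a->S1; S0-b->S0; S1-a->S1; S1-b->S2; S2-a->S1; S2-b->S3; S3-a->S4; S3-b->S0; S4-a->S4; S4-b->S4

States S0..S3 record the length of the longest prefix of `abba` that matches the current input suffix. Reaching S4 means `abba` has been seen, and we stay there forever. Accept from S4.
5 states suffice.
        a   b  
>  S0   S1  S0 
   S1   S1  S2 
   S2   S1  S3 
   S3   S4  S0 
 * S4   S4  S4 
(> = start, * = accepting)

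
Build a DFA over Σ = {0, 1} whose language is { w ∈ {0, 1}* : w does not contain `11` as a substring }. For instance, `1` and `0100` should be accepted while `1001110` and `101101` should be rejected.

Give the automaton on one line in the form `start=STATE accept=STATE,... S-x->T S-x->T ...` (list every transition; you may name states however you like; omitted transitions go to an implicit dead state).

This is the complement of 'contains `11`'. Use the same substring-matching states — A through C holding how much of `11` has just been matched — but flip the accepting set: everything except the trap C accepts.
       0  1 
>* A   A  B 
 * B   A  C 
   C   C  C 
(> = start, * = accepting)

start=A accept=A,B A-0->A A-1->B B-0->A B-1->C C-0->C C-1->C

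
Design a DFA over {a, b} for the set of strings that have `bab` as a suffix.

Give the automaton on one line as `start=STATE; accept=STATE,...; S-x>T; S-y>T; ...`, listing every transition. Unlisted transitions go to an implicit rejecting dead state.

start=q0; accept=q3; q0-a>q0; q0-b>q1; q1-a>q2; q1-b>q1; q2-a>q0; q2-b>q3; q3-a>q2; q3-b>q1

Let each state record the length of the longest suffix of the input read so far that is also a prefix of `bab`. q1 means the last symbol is `b`; q2 means the last 2 symbols are `ba`; q3 means the last 3 symbols are `bab`. Accept only at q3, where the string currently ends in `bab`.
With 4 states:
        a   b  
>  q0   q0  q1 
   q1   q2  q1 
   q2   q0  q3 
 * q3   q2  q1 
(> = start, * = accepting)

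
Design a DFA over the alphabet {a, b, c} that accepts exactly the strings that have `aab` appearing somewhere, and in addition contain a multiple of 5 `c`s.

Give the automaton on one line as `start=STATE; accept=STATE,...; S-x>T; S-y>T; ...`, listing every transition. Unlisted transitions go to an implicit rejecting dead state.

start=q0; accept=q6; q0-a>q1; q0-b>q0; q0-c>q2; q1-a>q3; q1-b>q0; q1-c>q2; q2-a>q4; q2-b>q2; q2-c>q5; q3-a>q3; q3-b>q6; q3-c>q2; q4-a>q7; q4-b>q2; q4-c>q5; q5-a>q8; q5-b>q5; q5-c>q9; q6-a>q6; q6-b>q6; q6-c>q10; q7-a>q7; q7-b>q10; q7-c>q5; q8-a>q11; q8-b>q5; q8-c>q9; q9-a>q12; q9-b>q9; q9-c>q13; q10-a>q10; q10-b>q10; q10-c>q14; q11-a>q11; q11-b>q14; q11-c>q9; q12-a>q15; q12-b>q9; q12-c>q13; q13-a>q16; q13-b>q13; q13-c>q0; q14-a>q14; q14-b>q14; q14-c>q17; q15-a>q15; q15-b>q17; q15-c>q13; q16-a>q18; q16-b>q13; q16-c>q0; q17-a>q17; q17-b>q17; q17-c>q19; q18-a>q18; q18-b>q19; q18-c>q0; q19-a>q19; q19-b>q19; q19-c>q6

Build one automaton per condition and run them in lockstep. The first has 4 states tracking whether and how much of `aab` has been seen; the second has 5 states tracking the count of `c`s modulo 5. A product state is a pair (one from each), accepting exactly when both do.
A 20-state machine:
          a    b    c  
>  q0     q1   q0   q2 
   q1     q3   q0   q2 
   q2     q4   q2   q5 
   q3     q3   q6   q2 
   q4     q7   q2   q5 
   q5     q8   q5   q9 
 * q6     q6   q6  q10 
   q7     q7  q10   q5 
   q8    q11   q5   q9 
   q9    q12   q9  q13 
   q10   q10  q10  q14 
   q11   q11  q14   q9 
   q12   q15   q9  q13 
   q13   q16  q13   q0 
   q14   q14  q14  q17 
   q15   q15  q17  q13 
   q16   q18  q13   q0 
   q17   q17  q17  q19 
   q18   q18  q19   q0 
   q19   q19  q19   q6 
(> = start, * = accepting)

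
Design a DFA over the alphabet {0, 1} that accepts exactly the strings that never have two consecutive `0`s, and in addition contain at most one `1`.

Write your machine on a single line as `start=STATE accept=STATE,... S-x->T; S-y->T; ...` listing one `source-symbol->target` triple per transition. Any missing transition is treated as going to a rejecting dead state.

start=s0; accept=s0,s1,s2,s4; s0-0->s1; s0-1->s2; s1-0->s3; s1-1->s2; s2-0->s4; s2-1->s3; s3-0->s3; s3-1->s3; s4-0->s3; s4-1->s3

Build one automaton per condition and run them in lockstep. The first has 3 states tracking partial matches of the forbidden pattern `00`; the second has 3 states tracking the count of `1`s, saturating at 2. A product state is a pair (one from each), accepting exactly when both do. Equivalent product states are then merged.
A 5-state machine:
        0   1  
>* s0   s1  s2 
 * s1   s3  s2 
 * s2   s4  s3 
   s3   s3  s3 
 * s4   s3  s3 
(> = start, * = accepting)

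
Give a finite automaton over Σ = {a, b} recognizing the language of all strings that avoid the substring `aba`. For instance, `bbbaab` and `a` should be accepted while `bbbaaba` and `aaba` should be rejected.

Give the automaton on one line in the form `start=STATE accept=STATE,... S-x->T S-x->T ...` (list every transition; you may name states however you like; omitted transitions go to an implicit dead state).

Track partial matches of the forbidden pattern `aba`. State q3 is a dead state reached once `aba` has occurred; every other state accepts. q0 means no part of `aba` is currently matched.
4 states suffice.
        a   b  
>* q0   q1  q0 
 * q1   q1  q2 
 * q2   q3  q0 
   q3   q3  q3 
(> = start, * = accepting)

start=q0 accept=q0,q1,q2 q0-a->q1 q0-b->q0 q1-a->q1 q1-b->q2 q2-a->q3 q2-b->q0 q3-a->q3 q3-b->q3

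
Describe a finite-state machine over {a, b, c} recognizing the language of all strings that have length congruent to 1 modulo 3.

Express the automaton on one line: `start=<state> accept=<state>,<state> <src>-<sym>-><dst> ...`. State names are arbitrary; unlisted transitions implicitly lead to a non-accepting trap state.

Count input length modulo 3: every symbol advances one step around the cycle s0 → s1 → s2 → s0. Accept at s1.
A 3-state machine:
        a   b   c  
>  s0   s1  s1  s1 
 * s1   s2  s2  s2 
   s2   s0  s0  s0 
(> = start, * = accepting)

start=s0 accept=s1 s0-a->s1 s0-b->s1 s0-c->s1 s1-a->s2 s1-b->s2 s1-c->s2 s2-a->s0 s2-b->s0 s2-c->s0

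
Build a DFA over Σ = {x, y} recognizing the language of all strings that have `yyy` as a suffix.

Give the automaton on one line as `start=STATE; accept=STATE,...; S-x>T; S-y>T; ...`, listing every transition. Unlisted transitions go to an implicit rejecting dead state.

start=A; accept=D; A-x>A; A-y>B; B-x>A; B-y>C; C-x>A; C-y>D; D-x>A; D-y>D

Remember how much of `yyy` the current input suffix matches. State A means no match yet; B means the last symbol is `y`; C means the last 2 symbols are `yy`; D means the last 3 symbols are `yyy`. Only D accepts. On a mismatch, fall back to the longest proper suffix that is still a prefix of `yyy`.
4 states suffice.
       x  y 
>  A   A  B 
   B   A  C 
   C   A  D 
 * D   A  D 
(> = start, * = accepting)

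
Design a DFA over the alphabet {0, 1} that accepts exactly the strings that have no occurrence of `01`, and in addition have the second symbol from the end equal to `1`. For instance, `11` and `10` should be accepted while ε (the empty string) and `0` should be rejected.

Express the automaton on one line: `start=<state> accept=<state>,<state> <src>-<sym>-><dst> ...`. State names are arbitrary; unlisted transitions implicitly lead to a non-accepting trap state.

start=q0 accept=q3,q4 q0-0->q1 q0-1->q2 q1-0->q1 q1-1->q1 q2-0->q3 q2-1->q4 q3-0->q1 q3-1->q1 q4-0->q3 q4-1->q4

Handle the two conditions separately and then intersect. The first has 3 states tracking partial matches of the forbidden pattern `01`; the second has 7 states tracking the last 2 symbols read. A product state is a pair (one from each), accepting exactly when both do. After merging equivalent states the machine shrinks.
        0   1  
>  q0   q1  q2 
   q1   q1  q1 
   q2   q3  q4 
 * q3   q1  q1 
 * q4   q3  q4 
(> = start, * = accepting)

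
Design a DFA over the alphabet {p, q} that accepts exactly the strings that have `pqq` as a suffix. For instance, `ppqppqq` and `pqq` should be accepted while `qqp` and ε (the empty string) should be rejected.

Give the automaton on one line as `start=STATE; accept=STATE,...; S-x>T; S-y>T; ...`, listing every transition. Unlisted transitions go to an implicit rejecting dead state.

Let each state record the length of the longest suffix of the input read so far that is also a prefix of `pqq`. B means the last symbol is `p`; C means the last 2 symbols are `pq`; D means the last 3 symbols are `pqq`. Accept only at D, where the string currently ends in `pqq`.
       p  q 
>  A   B  A 
   B   B  C 
   C   B  D 
 * D   B  A 
(> = start, * = accepting)

start=A; accept=D; A-p>B; A-q>A; B-p>B; B-q>C; C-p>B; C-q>D; D-p>B; D-q>A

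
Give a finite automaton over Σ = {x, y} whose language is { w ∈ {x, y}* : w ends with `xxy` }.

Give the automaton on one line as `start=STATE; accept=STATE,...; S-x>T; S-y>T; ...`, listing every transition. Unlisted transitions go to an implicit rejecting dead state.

start=q0; accept=q3; q0-x>q1; q0-y>q0; q1-x>q2; q1-y>q0; q2-x>q2; q2-y>q3; q3-x>q1; q3-y>q0

Let each state record the length of the longest suffix of the input read so far that is also a prefix of `xxy`. q1 means the last symbol is `x`; q2 means the last 2 symbols are `xx`; q3 means the last 3 symbols are `xxy`. Accept only at q3, where the string currently ends in `xxy`.
        x   y  
>  q0   q1  q0 
   q1   q2  q0 
   q2   q2  q3 
 * q3   q1  q0 
(> = start, * = accepting)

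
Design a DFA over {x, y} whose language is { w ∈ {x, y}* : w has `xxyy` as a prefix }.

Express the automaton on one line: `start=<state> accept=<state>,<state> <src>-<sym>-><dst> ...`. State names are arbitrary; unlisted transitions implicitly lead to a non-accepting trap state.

Check the first 4 symbols one by one: A through D record how many have matched `xxyy` so far; any wrong symbol goes to the dead state F. After all 4 match we enter the accepting sink E.
6 states suffice.
       x  y 
>  A   B  F 
   B   C  F 
   C   F  D 
   D   F  E 
 * E   E  E 
   F   F  F 
(> = start, * = accepting)

start=A accept=E A-x->B A-y->F B-x->C B-y->F C-x->F C-y->D D-x->F D-y->E E-x->E E-y->E F-x->F F-y->F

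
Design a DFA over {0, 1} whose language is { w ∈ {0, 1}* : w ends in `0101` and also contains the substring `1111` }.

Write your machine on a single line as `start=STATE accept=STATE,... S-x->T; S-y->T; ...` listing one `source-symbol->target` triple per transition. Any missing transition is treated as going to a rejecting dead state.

Run two small machines in parallel and take their product. The first has 5 states tracking how much of the suffix `0101` has currently been matched; the second has 5 states tracking whether and how much of `1111` has been seen. A product state is a pair (one from each), accepting exactly when both do. After merging equivalent states the machine shrinks.
With 9 states:
        0   1  
>  s0   s0  s1 
   s1   s0  s2 
   s2   s0  s3 
   s3   s0  s4 
   s4   s5  s4 
   s5   s5  s6 
   s6   s7  s4 
   s7   s5  s8 
 * s8   s7  s4 
(> = start, * = accepting)

start=s0; accept=s8; s0-0->s0; s0-1->s1; s1-0->s0; s1-1->s2; s2-0->s0; s2-1->s3; s3-0->s0; s3-1->s4; s4-0->s5; s4-1->s4; s5-0->s5; s5-1->s6; s6-0->s7; s6-1->s4; s7-0->s5; s7-1->s8; s8-0->s7; s8-1->s4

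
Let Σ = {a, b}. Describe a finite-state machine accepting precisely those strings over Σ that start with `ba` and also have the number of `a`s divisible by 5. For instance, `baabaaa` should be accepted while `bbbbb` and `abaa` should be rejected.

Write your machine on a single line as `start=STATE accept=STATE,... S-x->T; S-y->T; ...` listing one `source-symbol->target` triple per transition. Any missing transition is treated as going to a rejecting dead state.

Run two small machines in parallel and take their product. The first has 4 states tracking whether the input so far still matches the prefix `ba`; the second has 5 states tracking the count of `a`s modulo 5. A product state is a pair (one from each), accepting exactly when both do. After merging equivalent states the machine shrinks.
An 8-state machine:
        a   b  
>  s0   s1  s2 
   s1   s1  s1 
   s2   s3  s1 
   s3   s4  s3 
   s4   s5  s4 
   s5   s6  s5 
   s6   s7  s6 
 * s7   s3  s7 
(> = start, * = accepting)

start=s0; accept=s7; s0-a->s1; s0-b->s2; s1-a->s1; s1-b->s1; s2-a->s3; s2-b->s1; s3-a->s4; s3-b->s3; s4-a->s5; s4-b->s4; s5-a->s6; s5-b->s5; s6-a->s7; s6-b->s6; s7-a->s3; s7-b->s7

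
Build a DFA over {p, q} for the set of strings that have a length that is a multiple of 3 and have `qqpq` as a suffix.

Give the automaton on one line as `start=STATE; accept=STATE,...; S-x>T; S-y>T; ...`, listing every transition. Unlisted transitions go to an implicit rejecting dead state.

Run two small machines in parallel and take their product. One (3 states) tracks the input length modulo 3; the other (5 states) tracks how much of the suffix `qqpq` has currently been matched. Each combined state is a pair, one component from each; accept when both components accept. Equivalent product states are then merged.
7 states suffice.
       p  q 
>  A   B  B 
   B   C  C 
   C   A  D 
   D   B  E 
   E   F  C 
   F   A  G 
 * G   B  E 
(> = start, * = accepting)

start=A; accept=G; A-p>B; A-q>B; B-p>C; B-q>C; C-p>A; C-q>D; D-p>B; D-q>E; E-p>F; E-q>C; F-p>A; F-q>G; G-p>B; G-q>E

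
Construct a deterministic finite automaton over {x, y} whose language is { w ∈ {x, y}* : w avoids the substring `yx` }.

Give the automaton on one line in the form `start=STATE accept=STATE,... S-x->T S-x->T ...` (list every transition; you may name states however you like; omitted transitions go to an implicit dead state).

This is the complement of 'contains `yx`'. Use the same substring-matching states — s0 through s2 holding how much of `yx` has just been matched — but flip the accepting set: everything except the trap s2 accepts.
        x   y  
>* s0   s0  s1 
 * s1   s2  s1 
   s2   s2  s2 
(> = start, * = accepting)

start=s0 accept=s0,s1 s0-x->s0 s0-y->s1 s1-x->s2 s1-y->s1 s2-x->s2 s2-y->s2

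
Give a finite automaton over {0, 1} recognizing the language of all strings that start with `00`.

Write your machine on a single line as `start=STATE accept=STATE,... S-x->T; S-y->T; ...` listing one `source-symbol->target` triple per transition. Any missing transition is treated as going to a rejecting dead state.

Check the first 2 symbols one by one: q0 through q1 record how many have matched `00` so far; any wrong symbol goes to the dead state q3. After all 2 match we enter the accepting sink q2.
With 4 states:
        0   1  
>  q0   q1  q3 
   q1   q2  q3 
 * q2   q2  q2 
   q3   q3  q3 
(> = start, * = accepting)

start=q0; accept=q2; q0-0->q1; q0-1->q3; q1-0->q2; q1-1->q3; q2-0->q2; q2-1->q2; q3-0->q3; q3-1->q3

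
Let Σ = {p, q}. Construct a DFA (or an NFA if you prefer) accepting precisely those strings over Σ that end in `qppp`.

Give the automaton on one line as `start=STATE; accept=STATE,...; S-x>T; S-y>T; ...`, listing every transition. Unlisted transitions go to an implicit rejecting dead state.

start=s0; accept=s4; s0-p>s0; s0-q>s1; s1-p>s2; s1-q>s1; s2-p>s3; s2-q>s1; s3-p>s4; s3-q>s1; s4-p>s0; s4-q>s1

Remember how much of `qppp` the current input suffix matches. State s0 means no match yet; s1 means the last symbol is `q`; s2 means the last 2 symbols are `qp`; s3 means the last 3 symbols are `qpp`; s4 means the last 4 symbols are `qppp`. Only s4 accepts. On a mismatch, fall back to the longest proper suffix that is still a prefix of `qppp`.
With 5 states:
        p   q  
>  s0   s0  s1 
   s1   s2  s1 
   s2   s3  s1 
   s3   s4  s1 
 * s4   s0  s1 
(> = start, * = accepting)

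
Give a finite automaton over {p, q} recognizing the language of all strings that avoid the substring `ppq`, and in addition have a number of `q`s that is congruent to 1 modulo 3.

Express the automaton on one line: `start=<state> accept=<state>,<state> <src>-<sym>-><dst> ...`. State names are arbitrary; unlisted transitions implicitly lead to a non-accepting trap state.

Handle the two conditions separately and then intersect. The first has 4 states tracking partial matches of the forbidden pattern `ppq`; the second has 3 states tracking the count of `q`s modulo 3. A product state is a pair (one from each), accepting exactly when both do.
A 12-state machine:
       p  q 
>  A   B  C 
   B   D  C 
 * C   E  F 
   D   D  G 
 * E   H  F 
   F   I  A 
   G   G  J 
 * H   H  J 
   I   K  A 
   J   J  L 
   K   K  L 
   L   L  G 
(> = start, * = accepting)

start=A accept=C,E,H A-p->B A-q->C B-p->D B-q->C C-p->E C-q->F D-p->D D-q->G E-p->H E-q->F F-p->I F-q->A G-p->G G-q->J H-p->H H-q->J I-p->K I-q->A J-p->J J-q->L K-p->K K-q->L L-p->L L-q->G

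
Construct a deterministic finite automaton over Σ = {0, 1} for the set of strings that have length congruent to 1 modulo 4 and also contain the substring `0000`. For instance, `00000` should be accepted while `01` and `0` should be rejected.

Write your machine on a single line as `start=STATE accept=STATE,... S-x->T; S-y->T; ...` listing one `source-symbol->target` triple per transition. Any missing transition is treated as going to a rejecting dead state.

Run two small machines in parallel and take their product. One (4 states) tracks the input length modulo 4; the other (5 states) tracks whether and how much of `0000` has been seen. Each combined state is a pair, one component from each; accept when both components accept.
A 20-state machine:
          0    1  
>  s0     s1   s2 
   s1     s3   s4 
   s2     s5   s4 
   s3     s6   s7 
   s4     s8   s7 
   s5     s9   s7 
   s6    s10   s0 
   s7    s11   s0 
   s8    s12   s0 
   s9    s13   s0 
   s10   s14  s14 
   s11   s15   s2 
   s12   s16   s2 
   s13   s14   s2 
 * s14   s17  s17 
   s15   s18   s4 
   s16   s17   s4 
   s17   s19  s19 
   s18   s19   s7 
   s19   s10  s10 
(> = start, * = accepting)

start=s0; accept=s14; s0-0->s1; s0-1->s2; s1-0->s3; s1-1->s4; s2-0->s5; s2-1->s4; s3-0->s6; s3-1->s7; s4-0->s8; s4-1->s7; s5-0->s9; s5-1->s7; s6-0->s10; s6-1->s0; s7-0->s11; s7-1->s0; s8-0->s12; s8-1->s0; s9-0->s13; s9-1->s0; s10-0->s14; s10-1->s14; s11-0->s15; s11-1->s2; s12-0->s16; s12-1->s2; s13-0->s14; s13-1->s2; s14-0->s17; s14-1->s17; s15-0->s18; s15-1->s4; s16-0->s17; s16-1->s4; s17-0->s19; s17-1->s19; s18-0->s19; s18-1->s7; s19-0->s10; s19-1->s10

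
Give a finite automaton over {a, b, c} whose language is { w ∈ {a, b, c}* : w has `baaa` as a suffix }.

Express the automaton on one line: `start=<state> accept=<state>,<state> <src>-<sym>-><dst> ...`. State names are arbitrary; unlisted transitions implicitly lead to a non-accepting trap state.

start=s0 accept=s4 s0-a->s0 s0-b->s1 s0-c->s0 s1-a->s2 s1-b->s1 s1-c->s0 s2-a->s3 s2-b->s1 s2-c->s0 s3-a->s4 s3-b->s1 s3-c->s0 s4-a->s0 s4-b->s1 s4-c->s0

Let each state record the length of the longest suffix of the input read so far that is also a prefix of `baaa`. s1 means the last symbol is `b`; s2 means the last 2 symbols are `ba`; s3 means the last 3 symbols are `baa`; s4 means the last 4 symbols are `baaa`. Accept only at s4, where the string currently ends in `baaa`.
A 5-state machine:
        a   b   c  
>  s0   s0  s1  s0 
   s1   s2  s1  s0 
   s2   s3  s1  s0 
   s3   s4  s1  s0 
 * s4   s0  s1  s0 
(> = start, * = accepting)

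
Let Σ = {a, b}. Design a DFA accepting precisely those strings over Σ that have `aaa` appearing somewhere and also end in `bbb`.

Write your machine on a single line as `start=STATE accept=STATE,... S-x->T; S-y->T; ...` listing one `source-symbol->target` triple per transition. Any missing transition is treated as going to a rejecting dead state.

start=S0; accept=S6; S0-a->S1; S0-b->S0; S1-a->S2; S1-b->S0; S2-a->S3; S2-b->S0; S3-a->S3; S3-b->S4; S4-a->S3; S4-b->S5; S5-a->S3; S5-b->S6; S6-a->S3; S6-b->S6

Run two small machines in parallel and take their product. One (4 states) tracks whether and how much of `aaa` has been seen; the other (4 states) tracks how much of the suffix `bbb` has currently been matched. Each combined state is a pair, one component from each; accept when both components accept. Minimizing collapses redundant product states.
        a   b  
>  S0   S1  S0 
   S1   S2  S0 
   S2   S3  S0 
   S3   S3  S4 
   S4   S3  S5 
   S5   S3  S6 
 * S6   S3  S6 
(> = start, * = accepting)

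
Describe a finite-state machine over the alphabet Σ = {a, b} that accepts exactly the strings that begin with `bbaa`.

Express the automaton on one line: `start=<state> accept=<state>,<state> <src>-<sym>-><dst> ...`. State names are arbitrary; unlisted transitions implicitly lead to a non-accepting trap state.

start=S0 accept=S4 S0-a->S5 S0-b->S1 S1-a->S5 S1-b->S2 S2-a->S3 S2-b->S5 S3-a->S4 S3-b->S5 S4-a->S4 S4-b->S4 S5-a->S5 S5-b->S5

Check the first 4 symbols one by one: S0 through S3 record how many have matched `bbaa` so far; any wrong symbol goes to the dead state S5. After all 4 match we enter the accepting sink S4.
A 6-state machine:
        a   b  
>  S0   S5  S1 
   S1   S5  S2 
   S2   S3  S5 
   S3   S4  S5 
 * S4   S4  S4 
   S5   S5  S5 
(> = start, * = accepting)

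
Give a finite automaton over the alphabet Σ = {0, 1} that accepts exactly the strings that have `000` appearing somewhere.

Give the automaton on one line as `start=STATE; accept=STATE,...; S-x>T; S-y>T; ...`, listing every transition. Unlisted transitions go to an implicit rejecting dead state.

start=A; accept=D; A-0>B; A-1>A; B-0>C; B-1>A; C-0>D; C-1>A; D-0>D; D-1>D

Track how much of `000` has been matched so far: state A is no progress, D is the absorbing accept state reached once `000` has occurred. Intermediate states record partial matches; on a mismatch, fall back to the longest reusable overlap.
With 4 states:
       0  1 
>  A   B  A 
   B   C  A 
   C   D  A 
 * D   D  D 
(> = start, * = accepting)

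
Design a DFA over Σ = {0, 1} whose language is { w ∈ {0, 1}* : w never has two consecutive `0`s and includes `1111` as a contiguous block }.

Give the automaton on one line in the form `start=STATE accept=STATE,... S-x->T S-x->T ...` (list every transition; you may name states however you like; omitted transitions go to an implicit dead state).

Run two small machines in parallel and take their product. The first has 3 states tracking partial matches of the forbidden pattern `00`; the second has 5 states tracking whether and how much of `1111` has been seen. A product state is a pair (one from each), accepting exactly when both do. After merging equivalent states the machine shrinks.
        0   1  
>  q0   q1  q2 
   q1   q3  q2 
   q2   q1  q4 
   q3   q3  q3 
   q4   q1  q5 
   q5   q1  q6 
 * q6   q7  q6 
 * q7   q3  q6 
(> = start, * = accepting)

start=q0 accept=q6,q7 q0-0->q1 q0-1->q2 q1-0->q3 q1-1->q2 q2-0->q1 q2-1->q4 q3-0->q3 q3-1->q3 q4-0->q1 q4-1->q5 q5-0->q1 q5-1->q6 q6-0->q7 q6-1->q6 q7-0->q3 q7-1->q6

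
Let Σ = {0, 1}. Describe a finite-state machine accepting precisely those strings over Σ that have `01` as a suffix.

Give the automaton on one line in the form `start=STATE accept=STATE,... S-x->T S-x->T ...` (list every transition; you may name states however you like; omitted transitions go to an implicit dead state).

Remember how much of `01` the current input suffix matches. State q0 means no match yet; q1 means the last symbol is `0`; q2 means the last 2 symbols are `01`. Only q2 accepts. On a mismatch, fall back to the longest proper suffix that is still a prefix of `01`.
With 3 states:
        0   1  
>  q0   q1  q0 
   q1   q1  q2 
 * q2   q1  q0 
(> = start, * = accepting)

start=q0 accept=q2 q0-0->q1 q0-1->q0 q1-0->q1 q1-1->q2 q2-0->q1 q2-1->q0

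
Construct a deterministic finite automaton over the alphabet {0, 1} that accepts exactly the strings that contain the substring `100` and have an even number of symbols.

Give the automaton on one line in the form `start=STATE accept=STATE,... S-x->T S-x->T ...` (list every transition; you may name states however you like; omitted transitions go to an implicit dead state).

Build one automaton per condition and run them in lockstep. One (4 states) tracks whether and how much of `100` has been seen; the other (2 states) tracks the input length modulo 2. Each combined state is a pair, one component from each; accept when both components accept.
An 8-state machine:
        0   1  
>  s0   s1  s2 
   s1   s0  s3 
   s2   s4  s3 
   s3   s5  s2 
   s4   s6  s2 
   s5   s7  s3 
   s6   s7  s7 
 * s7   s6  s6 
(> = start, * = accepting)

start=s0 accept=s7 s0-0->s1 s0-1->s2 s1-0->s0 s1-1->s3 s2-0->s4 s2-1->s3 s3-0->s5 s3-1->s2 s4-0->s6 s4-1->s2 s5-0->s7 s5-1->s3 s6-0->s7 s6-1->s7 s7-0->s6 s7-1->s6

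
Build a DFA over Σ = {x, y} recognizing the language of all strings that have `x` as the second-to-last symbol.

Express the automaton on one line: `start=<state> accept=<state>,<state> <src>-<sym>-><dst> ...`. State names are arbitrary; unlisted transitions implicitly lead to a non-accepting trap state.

Because acceptance depends on a position counted from the end, the machine has to buffer the most recent 2 symbols. Make each state the string of the last up-to-2 symbols read; on input `x` shift the window left and append `x`. Accept when the buffered window has length 2 and begins with `x`.
With 7 states:
        x   y  
>  q0   q1  q2 
   q1   q3  q4 
   q2   q5  q6 
 * q3   q3  q4 
 * q4   q5  q6 
   q5   q3  q4 
   q6   q5  q6 
(> = start, * = accepting)

start=q0 accept=q3,q4 q0-x->q1 q0-y->q2 q1-x->q3 q1-y->q4 q2-x->q5 q2-y->q6 q3-x->q3 q3-y->q4 q4-x->q5 q4-y->q6 q5-x->q3 q5-y->q4 q6-x->q5 q6-y->q6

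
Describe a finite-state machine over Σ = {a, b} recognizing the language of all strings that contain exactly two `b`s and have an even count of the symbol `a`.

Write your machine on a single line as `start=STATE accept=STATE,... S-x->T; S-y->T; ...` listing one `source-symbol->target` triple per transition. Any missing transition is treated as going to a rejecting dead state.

start=S0; accept=S4; S0-a->S1; S0-b->S2; S1-a->S0; S1-b->S3; S2-a->S3; S2-b->S4; S3-a->S2; S3-b->S5; S4-a->S5; S4-b->S6; S5-a->S4; S5-b->S6; S6-a->S6; S6-b->S6

Build one automaton per condition and run them in lockstep. One (4 states) tracks the count of `b`s, saturating at 3; the other (2 states) tracks the count of `a`s modulo 2. Each combined state is a pair, one component from each; accept when both components accept. After merging equivalent states the machine shrinks.
With 7 states:
        a   b  
>  S0   S1  S2 
   S1   S0  S3 
   S2   S3  S4 
   S3   S2  S5 
 * S4   S5  S6 
   S5   S4  S6 
   S6   S6  S6 
(> = start, * = accepting)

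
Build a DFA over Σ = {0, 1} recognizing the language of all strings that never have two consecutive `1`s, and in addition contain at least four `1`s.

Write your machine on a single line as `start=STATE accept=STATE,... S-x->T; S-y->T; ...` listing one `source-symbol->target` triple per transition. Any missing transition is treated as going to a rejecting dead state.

Run two small machines in parallel and take their product. The first has 3 states tracking partial matches of the forbidden pattern `11`; the second has 6 states tracking the count of `1`s, saturating at 5. A product state is a pair (one from each), accepting exactly when both do. After merging equivalent states the machine shrinks.
With 10 states:
       0  1 
>  A   A  B 
   B   C  D 
   C   C  E 
   D   D  D 
   E   F  D 
   F   F  G 
   G   H  D 
   H   H  I 
 * I   J  D 
 * J   J  I 
(> = start, * = accepting)

start=A; accept=I,J; A-0->A; A-1->B; B-0->C; B-1->D; C-0->C; C-1->E; D-0->D; D-1->D; E-0->F; E-1->D; F-0->F; F-1->G; G-0->H; G-1->D; H-0->H; H-1->I; I-0->J; I-1->D; J-0->J; J-1->I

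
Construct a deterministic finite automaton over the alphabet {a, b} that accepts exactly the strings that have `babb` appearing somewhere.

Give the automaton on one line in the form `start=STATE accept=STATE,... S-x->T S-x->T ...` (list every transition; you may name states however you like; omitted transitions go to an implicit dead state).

Track how much of `babb` has been matched so far: state s0 is no progress, s4 is the absorbing accept state reached once `babb` has occurred. Intermediate states record partial matches; on a mismatch, fall back to the longest reusable overlap.
A 5-state machine:
        a   b  
>  s0   s0  s1 
   s1   s2  s1 
   s2   s0  s3 
   s3   s2  s4 
 * s4   s4  s4 
(> = start, * = accepting)

start=s0 accept=s4 s0-a->s0 s0-b->s1 s1-a->s2 s1-b->s1 s2-a->s0 s2-b->s3 s3-a->s2 s3-b->s4 s4-a->s4 s4-b->s4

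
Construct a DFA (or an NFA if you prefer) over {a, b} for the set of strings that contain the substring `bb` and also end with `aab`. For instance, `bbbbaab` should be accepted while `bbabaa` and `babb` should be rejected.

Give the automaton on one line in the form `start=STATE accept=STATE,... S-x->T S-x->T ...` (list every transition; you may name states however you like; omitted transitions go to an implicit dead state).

Build one automaton per condition and run them in lockstep. The first has 3 states tracking whether and how much of `bb` has been seen; the second has 4 states tracking how much of the suffix `aab` has currently been matched. A product state is a pair (one from each), accepting exactly when both do.
        a   b  
>  S0   S1  S2 
   S1   S3  S2 
   S2   S1  S4 
   S3   S3  S5 
   S4   S6  S4 
   S5   S1  S4 
   S6   S7  S4 
   S7   S7  S8 
 * S8   S6  S4 
(> = start, * = accepting)

start=S0 accept=S8 S0-a->S1 S0-b->S2 S1-a->S3 S1-b->S2 S2-a->S1 S2-b->S4 S3-a->S3 S3-b->S5 S4-a->S6 S4-b->S4 S5-a->S1 S5-b->S4 S6-a->S7 S6-b->S4 S7-a->S7 S7-b->S8 S8-a->S6 S8-b->S4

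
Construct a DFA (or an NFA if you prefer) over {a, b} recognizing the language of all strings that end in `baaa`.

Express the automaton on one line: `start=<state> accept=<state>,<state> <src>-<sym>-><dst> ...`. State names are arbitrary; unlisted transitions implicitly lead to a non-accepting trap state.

start=q0 accept=q4 q0-a->q0 q0-b->q1 q1-a->q2 q1-b->q1 q2-a->q3 q2-b->q1 q3-a->q4 q3-b->q1 q4-a->q0 q4-b->q1

Let each state record the length of the longest suffix of the input read so far that is also a prefix of `baaa`. q1 means the last symbol is `b`; q2 means the last 2 symbols are `ba`; q3 means the last 3 symbols are `baa`; q4 means the last 4 symbols are `baaa`. Accept only at q4, where the string currently ends in `baaa`.
A 5-state machine:
        a   b  
>  q0   q0  q1 
   q1   q2  q1 
   q2   q3  q1 
   q3   q4  q1 
 * q4   q0  q1 
(> = start, * = accepting)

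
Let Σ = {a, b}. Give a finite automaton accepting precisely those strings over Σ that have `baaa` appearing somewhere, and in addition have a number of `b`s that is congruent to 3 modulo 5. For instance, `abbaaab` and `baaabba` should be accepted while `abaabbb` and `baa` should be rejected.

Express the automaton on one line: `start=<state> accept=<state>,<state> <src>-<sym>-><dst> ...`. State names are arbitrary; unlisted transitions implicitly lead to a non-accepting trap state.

Run two small machines in parallel and take their product. One (5 states) tracks whether and how much of `baaa` has been seen; the other (5 states) tracks the count of `b`s modulo 5. Each combined state is a pair, one component from each; accept when both components accept.
21 states suffice.
          a    b  
>  q0     q0   q1 
   q1     q2   q3 
   q2     q4   q3 
   q3     q5   q6 
   q4     q7   q3 
   q5     q8   q6 
   q6     q9  q10 
   q7     q7  q11 
   q8    q11   q6 
   q9    q12  q10 
   q10   q13  q14 
   q11   q11  q15 
   q12   q15  q10 
   q13   q16  q14 
   q14   q17   q1 
 * q15   q15  q18 
   q16   q18  q14 
   q17   q19   q1 
   q18   q18  q20 
   q19   q20   q1 
   q20   q20   q7 
(> = start, * = accepting)

start=q0 accept=q15 q0-a->q0 q0-b->q1 q1-a->q2 q1-b->q3 q2-a->q4 q2-b->q3 q3-a->q5 q3-b->q6 q4-a->q7 q4-b->q3 q5-a->q8 q5-b->q6 q6-a->q9 q6-b->q10 q7-a->q7 q7-b->q11 q8-a->q11 q8-b->q6 q9-a->q12 q9-b->q10 q10-a->q13 q10-b->q14 q11-a->q11 q11-b->q15 q12-a->q15 q12-b->q10 q13-a->q16 q13-b->q14 q14-a->q17 q14-b->q1 q15-a->q15 q15-b->q18 q16-a->q18 q16-b->q14 q17-a->q19 q17-b->q1 q18-a->q18 q18-b->q20 q19-a->q20 q19-b->q1 q20-a->q20 q20-b->q7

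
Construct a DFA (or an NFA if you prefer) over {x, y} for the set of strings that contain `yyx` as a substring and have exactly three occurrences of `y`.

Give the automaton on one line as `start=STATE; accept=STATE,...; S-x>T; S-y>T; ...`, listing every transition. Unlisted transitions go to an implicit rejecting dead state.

start=q0; accept=q8; q0-x>q0; q0-y>q1; q1-x>q2; q1-y>q3; q2-x>q2; q2-y>q4; q3-x>q5; q3-y>q6; q4-x>q7; q4-y>q6; q5-x>q5; q5-y>q8; q6-x>q8; q6-y>q9; q7-x>q7; q7-y>q10; q8-x>q8; q8-y>q11; q9-x>q11; q9-y>q9; q10-x>q12; q10-y>q9; q11-x>q11; q11-y>q11; q12-x>q12; q12-y>q13; q13-x>q14; q13-y>q9; q14-x>q14; q14-y>q13

Run two small machines in parallel and take their product. One (4 states) tracks whether and how much of `yyx` has been seen; the other (5 states) tracks the count of `y`s, saturating at 4. Each combined state is a pair, one component from each; accept when both components accept.
15 states suffice.
          x    y  
>  q0     q0   q1 
   q1     q2   q3 
   q2     q2   q4 
   q3     q5   q6 
   q4     q7   q6 
   q5     q5   q8 
   q6     q8   q9 
   q7     q7  q10 
 * q8     q8  q11 
   q9    q11   q9 
   q10   q12   q9 
   q11   q11  q11 
   q12   q12  q13 
   q13   q14   q9 
   q14   q14  q13 
(> = start, * = accepting)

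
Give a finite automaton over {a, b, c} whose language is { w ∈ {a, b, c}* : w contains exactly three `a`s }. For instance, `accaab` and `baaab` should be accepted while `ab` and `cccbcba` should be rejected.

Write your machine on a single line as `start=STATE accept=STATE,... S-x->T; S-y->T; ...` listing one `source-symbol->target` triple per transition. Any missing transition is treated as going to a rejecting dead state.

Only the number of `a`s matters, and only up to 4. Make a chain q0 → q1 → q2 → q3 → q4 advanced by each `a` (with q4 absorbing); every other symbol self-loops. The accepting set is {q3}.
5 states suffice.
        a   b   c  
>  q0   q1  q0  q0 
   q1   q2  q1  q1 
   q2   q3  q2  q2 
 * q3   q4  q3  q3 
   q4   q4  q4  q4 
(> = start, * = accepting)

start=q0; accept=q3; q0-a->q1; q0-b->q0; q0-c->q0; q1-a->q2; q1-b->q1; q1-c->q1; q2-a->q3; q2-b->q2; q2-c->q2; q3-a->q4; q3-b->q3; q3-c->q3; q4-a->q4; q4-b->q4; q4-c->q4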